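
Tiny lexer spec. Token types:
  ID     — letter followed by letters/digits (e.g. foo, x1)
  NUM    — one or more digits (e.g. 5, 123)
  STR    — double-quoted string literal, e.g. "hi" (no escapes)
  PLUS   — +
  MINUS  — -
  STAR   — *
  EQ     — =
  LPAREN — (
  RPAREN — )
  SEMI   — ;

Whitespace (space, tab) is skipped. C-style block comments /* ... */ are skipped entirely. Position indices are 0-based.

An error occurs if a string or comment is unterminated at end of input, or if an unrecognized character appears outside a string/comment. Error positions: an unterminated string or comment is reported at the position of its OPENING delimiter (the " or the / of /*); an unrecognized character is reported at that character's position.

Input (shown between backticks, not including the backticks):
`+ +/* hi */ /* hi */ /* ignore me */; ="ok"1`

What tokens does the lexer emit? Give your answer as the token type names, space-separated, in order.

pos=0: emit PLUS '+'
pos=2: emit PLUS '+'
pos=3: enter COMMENT mode (saw '/*')
exit COMMENT mode (now at pos=11)
pos=12: enter COMMENT mode (saw '/*')
exit COMMENT mode (now at pos=20)
pos=21: enter COMMENT mode (saw '/*')
exit COMMENT mode (now at pos=36)
pos=36: emit SEMI ';'
pos=38: emit EQ '='
pos=39: enter STRING mode
pos=39: emit STR "ok" (now at pos=43)
pos=43: emit NUM '1' (now at pos=44)
DONE. 6 tokens: [PLUS, PLUS, SEMI, EQ, STR, NUM]

Answer: PLUS PLUS SEMI EQ STR NUM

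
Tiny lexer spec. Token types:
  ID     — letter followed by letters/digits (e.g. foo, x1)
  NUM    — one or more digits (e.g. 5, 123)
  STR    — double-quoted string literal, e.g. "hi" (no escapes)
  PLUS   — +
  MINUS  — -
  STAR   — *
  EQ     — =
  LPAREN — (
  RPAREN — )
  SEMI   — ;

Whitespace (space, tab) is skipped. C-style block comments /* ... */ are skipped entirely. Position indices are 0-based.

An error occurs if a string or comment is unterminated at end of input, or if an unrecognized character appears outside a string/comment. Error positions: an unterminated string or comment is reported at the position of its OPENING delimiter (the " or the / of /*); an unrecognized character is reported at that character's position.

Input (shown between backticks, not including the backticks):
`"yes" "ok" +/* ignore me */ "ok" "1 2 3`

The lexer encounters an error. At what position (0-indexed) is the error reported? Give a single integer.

pos=0: enter STRING mode
pos=0: emit STR "yes" (now at pos=5)
pos=6: enter STRING mode
pos=6: emit STR "ok" (now at pos=10)
pos=11: emit PLUS '+'
pos=12: enter COMMENT mode (saw '/*')
exit COMMENT mode (now at pos=27)
pos=28: enter STRING mode
pos=28: emit STR "ok" (now at pos=32)
pos=33: enter STRING mode
pos=33: ERROR — unterminated string

Answer: 33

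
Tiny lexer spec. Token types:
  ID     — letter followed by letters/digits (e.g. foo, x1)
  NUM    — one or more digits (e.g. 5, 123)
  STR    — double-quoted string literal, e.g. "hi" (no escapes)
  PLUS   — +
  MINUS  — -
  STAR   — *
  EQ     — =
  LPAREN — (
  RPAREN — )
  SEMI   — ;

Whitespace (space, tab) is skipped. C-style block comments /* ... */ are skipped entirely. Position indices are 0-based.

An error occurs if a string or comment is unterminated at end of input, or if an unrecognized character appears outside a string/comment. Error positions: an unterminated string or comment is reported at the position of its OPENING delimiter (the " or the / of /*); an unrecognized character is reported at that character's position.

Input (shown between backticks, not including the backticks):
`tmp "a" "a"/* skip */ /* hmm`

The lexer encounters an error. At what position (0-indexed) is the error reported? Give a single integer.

Answer: 22

Derivation:
pos=0: emit ID 'tmp' (now at pos=3)
pos=4: enter STRING mode
pos=4: emit STR "a" (now at pos=7)
pos=8: enter STRING mode
pos=8: emit STR "a" (now at pos=11)
pos=11: enter COMMENT mode (saw '/*')
exit COMMENT mode (now at pos=21)
pos=22: enter COMMENT mode (saw '/*')
pos=22: ERROR — unterminated comment (reached EOF)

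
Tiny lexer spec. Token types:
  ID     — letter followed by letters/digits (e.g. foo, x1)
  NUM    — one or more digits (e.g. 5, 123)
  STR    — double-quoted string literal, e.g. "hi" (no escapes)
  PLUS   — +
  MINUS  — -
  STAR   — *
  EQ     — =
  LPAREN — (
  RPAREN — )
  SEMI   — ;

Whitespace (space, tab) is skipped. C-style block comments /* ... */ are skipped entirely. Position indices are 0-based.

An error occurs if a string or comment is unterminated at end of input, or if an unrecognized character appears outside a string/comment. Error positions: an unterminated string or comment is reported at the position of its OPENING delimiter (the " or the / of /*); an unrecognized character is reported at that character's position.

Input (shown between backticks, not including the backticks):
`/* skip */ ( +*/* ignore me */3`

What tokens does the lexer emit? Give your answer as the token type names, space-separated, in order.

pos=0: enter COMMENT mode (saw '/*')
exit COMMENT mode (now at pos=10)
pos=11: emit LPAREN '('
pos=13: emit PLUS '+'
pos=14: emit STAR '*'
pos=15: enter COMMENT mode (saw '/*')
exit COMMENT mode (now at pos=30)
pos=30: emit NUM '3' (now at pos=31)
DONE. 4 tokens: [LPAREN, PLUS, STAR, NUM]

Answer: LPAREN PLUS STAR NUM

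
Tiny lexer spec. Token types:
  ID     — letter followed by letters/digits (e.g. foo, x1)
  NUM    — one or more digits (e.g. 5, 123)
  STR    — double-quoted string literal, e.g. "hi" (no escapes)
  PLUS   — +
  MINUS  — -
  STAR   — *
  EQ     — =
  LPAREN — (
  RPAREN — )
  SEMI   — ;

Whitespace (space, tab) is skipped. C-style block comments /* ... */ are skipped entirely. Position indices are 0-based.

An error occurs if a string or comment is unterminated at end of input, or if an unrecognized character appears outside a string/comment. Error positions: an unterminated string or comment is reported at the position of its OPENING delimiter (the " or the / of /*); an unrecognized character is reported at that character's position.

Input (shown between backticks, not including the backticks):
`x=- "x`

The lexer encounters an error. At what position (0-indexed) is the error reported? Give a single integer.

Answer: 4

Derivation:
pos=0: emit ID 'x' (now at pos=1)
pos=1: emit EQ '='
pos=2: emit MINUS '-'
pos=4: enter STRING mode
pos=4: ERROR — unterminated string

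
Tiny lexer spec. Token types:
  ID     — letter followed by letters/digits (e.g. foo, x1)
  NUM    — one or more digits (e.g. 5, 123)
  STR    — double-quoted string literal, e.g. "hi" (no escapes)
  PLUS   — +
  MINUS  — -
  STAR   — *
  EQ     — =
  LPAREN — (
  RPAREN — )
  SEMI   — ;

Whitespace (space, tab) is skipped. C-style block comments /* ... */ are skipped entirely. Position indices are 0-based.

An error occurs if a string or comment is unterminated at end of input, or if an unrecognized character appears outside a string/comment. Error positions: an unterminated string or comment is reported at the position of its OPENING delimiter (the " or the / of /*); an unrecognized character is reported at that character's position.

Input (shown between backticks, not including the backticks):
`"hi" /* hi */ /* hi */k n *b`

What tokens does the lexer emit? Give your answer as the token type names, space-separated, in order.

pos=0: enter STRING mode
pos=0: emit STR "hi" (now at pos=4)
pos=5: enter COMMENT mode (saw '/*')
exit COMMENT mode (now at pos=13)
pos=14: enter COMMENT mode (saw '/*')
exit COMMENT mode (now at pos=22)
pos=22: emit ID 'k' (now at pos=23)
pos=24: emit ID 'n' (now at pos=25)
pos=26: emit STAR '*'
pos=27: emit ID 'b' (now at pos=28)
DONE. 5 tokens: [STR, ID, ID, STAR, ID]

Answer: STR ID ID STAR ID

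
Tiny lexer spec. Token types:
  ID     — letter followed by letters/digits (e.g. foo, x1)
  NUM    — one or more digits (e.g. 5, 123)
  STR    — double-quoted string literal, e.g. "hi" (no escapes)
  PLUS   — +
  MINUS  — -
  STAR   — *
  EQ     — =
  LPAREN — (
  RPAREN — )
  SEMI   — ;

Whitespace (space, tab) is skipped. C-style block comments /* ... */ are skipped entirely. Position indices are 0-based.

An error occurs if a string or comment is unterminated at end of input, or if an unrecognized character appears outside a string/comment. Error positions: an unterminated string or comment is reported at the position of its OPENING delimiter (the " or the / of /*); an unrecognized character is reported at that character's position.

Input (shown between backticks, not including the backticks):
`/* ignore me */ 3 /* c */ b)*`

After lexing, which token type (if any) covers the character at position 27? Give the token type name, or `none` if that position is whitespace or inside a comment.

Answer: RPAREN

Derivation:
pos=0: enter COMMENT mode (saw '/*')
exit COMMENT mode (now at pos=15)
pos=16: emit NUM '3' (now at pos=17)
pos=18: enter COMMENT mode (saw '/*')
exit COMMENT mode (now at pos=25)
pos=26: emit ID 'b' (now at pos=27)
pos=27: emit RPAREN ')'
pos=28: emit STAR '*'
DONE. 4 tokens: [NUM, ID, RPAREN, STAR]
Position 27: char is ')' -> RPAREN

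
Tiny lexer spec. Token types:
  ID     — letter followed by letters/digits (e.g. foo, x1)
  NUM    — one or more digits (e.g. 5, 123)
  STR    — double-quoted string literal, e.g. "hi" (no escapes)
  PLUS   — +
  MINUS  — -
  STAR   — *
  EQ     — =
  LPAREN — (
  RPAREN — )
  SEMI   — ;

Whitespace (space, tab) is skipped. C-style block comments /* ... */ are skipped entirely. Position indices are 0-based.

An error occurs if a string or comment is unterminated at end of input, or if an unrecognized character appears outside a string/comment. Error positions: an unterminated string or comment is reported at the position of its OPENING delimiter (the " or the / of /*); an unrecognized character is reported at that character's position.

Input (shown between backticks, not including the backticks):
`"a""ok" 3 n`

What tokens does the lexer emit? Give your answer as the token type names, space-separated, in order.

pos=0: enter STRING mode
pos=0: emit STR "a" (now at pos=3)
pos=3: enter STRING mode
pos=3: emit STR "ok" (now at pos=7)
pos=8: emit NUM '3' (now at pos=9)
pos=10: emit ID 'n' (now at pos=11)
DONE. 4 tokens: [STR, STR, NUM, ID]

Answer: STR STR NUM ID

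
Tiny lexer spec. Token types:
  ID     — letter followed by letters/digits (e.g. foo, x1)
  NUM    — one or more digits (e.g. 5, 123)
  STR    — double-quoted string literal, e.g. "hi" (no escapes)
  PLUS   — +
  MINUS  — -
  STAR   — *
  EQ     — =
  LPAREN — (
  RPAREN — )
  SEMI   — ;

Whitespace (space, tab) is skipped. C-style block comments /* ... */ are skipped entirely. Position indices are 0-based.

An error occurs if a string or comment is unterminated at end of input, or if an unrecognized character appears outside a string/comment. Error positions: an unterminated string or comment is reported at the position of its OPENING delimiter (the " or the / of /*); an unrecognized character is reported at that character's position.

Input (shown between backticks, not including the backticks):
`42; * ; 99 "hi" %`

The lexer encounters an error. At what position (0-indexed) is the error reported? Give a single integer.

pos=0: emit NUM '42' (now at pos=2)
pos=2: emit SEMI ';'
pos=4: emit STAR '*'
pos=6: emit SEMI ';'
pos=8: emit NUM '99' (now at pos=10)
pos=11: enter STRING mode
pos=11: emit STR "hi" (now at pos=15)
pos=16: ERROR — unrecognized char '%'

Answer: 16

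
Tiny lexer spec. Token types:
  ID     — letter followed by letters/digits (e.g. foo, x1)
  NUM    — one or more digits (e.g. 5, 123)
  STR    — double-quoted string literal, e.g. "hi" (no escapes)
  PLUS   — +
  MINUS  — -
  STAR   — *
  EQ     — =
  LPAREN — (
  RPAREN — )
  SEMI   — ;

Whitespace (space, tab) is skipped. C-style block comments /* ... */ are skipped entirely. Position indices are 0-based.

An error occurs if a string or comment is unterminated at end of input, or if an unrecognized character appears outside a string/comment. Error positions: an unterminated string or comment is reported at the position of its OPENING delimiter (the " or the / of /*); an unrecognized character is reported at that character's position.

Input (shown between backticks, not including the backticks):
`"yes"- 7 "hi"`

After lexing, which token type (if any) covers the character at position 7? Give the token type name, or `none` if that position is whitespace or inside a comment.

pos=0: enter STRING mode
pos=0: emit STR "yes" (now at pos=5)
pos=5: emit MINUS '-'
pos=7: emit NUM '7' (now at pos=8)
pos=9: enter STRING mode
pos=9: emit STR "hi" (now at pos=13)
DONE. 4 tokens: [STR, MINUS, NUM, STR]
Position 7: char is '7' -> NUM

Answer: NUM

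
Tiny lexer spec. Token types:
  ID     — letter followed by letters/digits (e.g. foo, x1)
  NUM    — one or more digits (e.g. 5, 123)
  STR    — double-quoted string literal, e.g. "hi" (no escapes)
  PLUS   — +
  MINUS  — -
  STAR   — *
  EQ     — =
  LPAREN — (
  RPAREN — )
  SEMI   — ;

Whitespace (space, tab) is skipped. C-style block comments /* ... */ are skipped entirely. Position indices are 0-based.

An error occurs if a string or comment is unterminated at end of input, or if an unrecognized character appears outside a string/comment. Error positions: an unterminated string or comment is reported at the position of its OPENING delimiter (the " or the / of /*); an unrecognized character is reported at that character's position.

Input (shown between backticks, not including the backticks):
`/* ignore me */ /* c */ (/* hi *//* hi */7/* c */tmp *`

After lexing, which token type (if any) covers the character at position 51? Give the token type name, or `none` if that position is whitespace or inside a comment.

Answer: ID

Derivation:
pos=0: enter COMMENT mode (saw '/*')
exit COMMENT mode (now at pos=15)
pos=16: enter COMMENT mode (saw '/*')
exit COMMENT mode (now at pos=23)
pos=24: emit LPAREN '('
pos=25: enter COMMENT mode (saw '/*')
exit COMMENT mode (now at pos=33)
pos=33: enter COMMENT mode (saw '/*')
exit COMMENT mode (now at pos=41)
pos=41: emit NUM '7' (now at pos=42)
pos=42: enter COMMENT mode (saw '/*')
exit COMMENT mode (now at pos=49)
pos=49: emit ID 'tmp' (now at pos=52)
pos=53: emit STAR '*'
DONE. 4 tokens: [LPAREN, NUM, ID, STAR]
Position 51: char is 'p' -> ID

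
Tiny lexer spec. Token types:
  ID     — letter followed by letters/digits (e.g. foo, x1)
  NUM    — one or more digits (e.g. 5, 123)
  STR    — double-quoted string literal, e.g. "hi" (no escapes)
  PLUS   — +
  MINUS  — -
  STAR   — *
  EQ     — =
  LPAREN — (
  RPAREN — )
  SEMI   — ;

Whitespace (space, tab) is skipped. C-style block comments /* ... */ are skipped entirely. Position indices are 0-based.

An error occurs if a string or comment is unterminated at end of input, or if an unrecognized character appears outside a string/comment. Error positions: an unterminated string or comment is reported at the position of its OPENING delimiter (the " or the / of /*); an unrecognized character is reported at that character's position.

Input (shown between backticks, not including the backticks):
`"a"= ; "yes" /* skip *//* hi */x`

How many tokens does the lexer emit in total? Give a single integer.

pos=0: enter STRING mode
pos=0: emit STR "a" (now at pos=3)
pos=3: emit EQ '='
pos=5: emit SEMI ';'
pos=7: enter STRING mode
pos=7: emit STR "yes" (now at pos=12)
pos=13: enter COMMENT mode (saw '/*')
exit COMMENT mode (now at pos=23)
pos=23: enter COMMENT mode (saw '/*')
exit COMMENT mode (now at pos=31)
pos=31: emit ID 'x' (now at pos=32)
DONE. 5 tokens: [STR, EQ, SEMI, STR, ID]

Answer: 5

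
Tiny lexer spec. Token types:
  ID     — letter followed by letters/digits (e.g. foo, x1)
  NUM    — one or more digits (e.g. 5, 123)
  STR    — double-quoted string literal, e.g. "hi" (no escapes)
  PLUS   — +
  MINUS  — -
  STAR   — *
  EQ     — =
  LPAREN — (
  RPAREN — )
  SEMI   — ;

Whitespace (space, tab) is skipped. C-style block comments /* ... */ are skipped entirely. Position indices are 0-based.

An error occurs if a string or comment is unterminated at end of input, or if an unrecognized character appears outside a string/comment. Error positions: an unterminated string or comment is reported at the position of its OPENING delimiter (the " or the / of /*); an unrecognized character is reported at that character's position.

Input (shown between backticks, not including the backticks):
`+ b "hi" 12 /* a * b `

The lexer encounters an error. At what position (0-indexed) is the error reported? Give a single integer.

pos=0: emit PLUS '+'
pos=2: emit ID 'b' (now at pos=3)
pos=4: enter STRING mode
pos=4: emit STR "hi" (now at pos=8)
pos=9: emit NUM '12' (now at pos=11)
pos=12: enter COMMENT mode (saw '/*')
pos=12: ERROR — unterminated comment (reached EOF)

Answer: 12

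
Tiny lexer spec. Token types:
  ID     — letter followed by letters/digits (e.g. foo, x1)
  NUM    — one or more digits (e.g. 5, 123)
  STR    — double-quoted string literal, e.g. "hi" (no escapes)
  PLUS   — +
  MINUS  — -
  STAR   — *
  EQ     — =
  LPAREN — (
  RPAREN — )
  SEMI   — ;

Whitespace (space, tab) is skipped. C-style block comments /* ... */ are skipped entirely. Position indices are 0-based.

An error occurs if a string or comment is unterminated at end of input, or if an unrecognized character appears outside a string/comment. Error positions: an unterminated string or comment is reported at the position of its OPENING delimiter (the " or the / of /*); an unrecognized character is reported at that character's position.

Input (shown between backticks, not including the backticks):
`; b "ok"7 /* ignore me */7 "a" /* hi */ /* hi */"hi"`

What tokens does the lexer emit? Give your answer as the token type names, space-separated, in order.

Answer: SEMI ID STR NUM NUM STR STR

Derivation:
pos=0: emit SEMI ';'
pos=2: emit ID 'b' (now at pos=3)
pos=4: enter STRING mode
pos=4: emit STR "ok" (now at pos=8)
pos=8: emit NUM '7' (now at pos=9)
pos=10: enter COMMENT mode (saw '/*')
exit COMMENT mode (now at pos=25)
pos=25: emit NUM '7' (now at pos=26)
pos=27: enter STRING mode
pos=27: emit STR "a" (now at pos=30)
pos=31: enter COMMENT mode (saw '/*')
exit COMMENT mode (now at pos=39)
pos=40: enter COMMENT mode (saw '/*')
exit COMMENT mode (now at pos=48)
pos=48: enter STRING mode
pos=48: emit STR "hi" (now at pos=52)
DONE. 7 tokens: [SEMI, ID, STR, NUM, NUM, STR, STR]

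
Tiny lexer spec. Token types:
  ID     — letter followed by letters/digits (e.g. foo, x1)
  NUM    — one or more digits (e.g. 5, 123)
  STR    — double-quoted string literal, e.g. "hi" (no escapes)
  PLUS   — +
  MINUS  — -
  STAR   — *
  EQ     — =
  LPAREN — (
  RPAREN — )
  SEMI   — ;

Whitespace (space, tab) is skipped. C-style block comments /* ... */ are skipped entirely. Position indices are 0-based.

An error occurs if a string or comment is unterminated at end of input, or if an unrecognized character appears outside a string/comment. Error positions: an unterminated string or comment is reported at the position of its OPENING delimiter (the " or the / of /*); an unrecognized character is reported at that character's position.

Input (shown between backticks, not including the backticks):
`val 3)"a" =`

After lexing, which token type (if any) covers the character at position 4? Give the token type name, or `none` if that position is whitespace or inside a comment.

pos=0: emit ID 'val' (now at pos=3)
pos=4: emit NUM '3' (now at pos=5)
pos=5: emit RPAREN ')'
pos=6: enter STRING mode
pos=6: emit STR "a" (now at pos=9)
pos=10: emit EQ '='
DONE. 5 tokens: [ID, NUM, RPAREN, STR, EQ]
Position 4: char is '3' -> NUM

Answer: NUM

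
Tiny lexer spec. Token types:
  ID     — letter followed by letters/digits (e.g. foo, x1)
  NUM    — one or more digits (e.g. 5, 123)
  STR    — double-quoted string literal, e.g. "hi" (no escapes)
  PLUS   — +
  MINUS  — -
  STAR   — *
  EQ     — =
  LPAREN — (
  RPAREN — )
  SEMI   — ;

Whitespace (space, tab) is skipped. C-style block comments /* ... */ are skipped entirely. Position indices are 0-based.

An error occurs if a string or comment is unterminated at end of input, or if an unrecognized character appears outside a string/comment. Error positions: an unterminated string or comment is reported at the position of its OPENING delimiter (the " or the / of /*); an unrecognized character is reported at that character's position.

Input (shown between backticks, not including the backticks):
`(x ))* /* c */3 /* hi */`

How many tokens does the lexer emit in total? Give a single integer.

Answer: 6

Derivation:
pos=0: emit LPAREN '('
pos=1: emit ID 'x' (now at pos=2)
pos=3: emit RPAREN ')'
pos=4: emit RPAREN ')'
pos=5: emit STAR '*'
pos=7: enter COMMENT mode (saw '/*')
exit COMMENT mode (now at pos=14)
pos=14: emit NUM '3' (now at pos=15)
pos=16: enter COMMENT mode (saw '/*')
exit COMMENT mode (now at pos=24)
DONE. 6 tokens: [LPAREN, ID, RPAREN, RPAREN, STAR, NUM]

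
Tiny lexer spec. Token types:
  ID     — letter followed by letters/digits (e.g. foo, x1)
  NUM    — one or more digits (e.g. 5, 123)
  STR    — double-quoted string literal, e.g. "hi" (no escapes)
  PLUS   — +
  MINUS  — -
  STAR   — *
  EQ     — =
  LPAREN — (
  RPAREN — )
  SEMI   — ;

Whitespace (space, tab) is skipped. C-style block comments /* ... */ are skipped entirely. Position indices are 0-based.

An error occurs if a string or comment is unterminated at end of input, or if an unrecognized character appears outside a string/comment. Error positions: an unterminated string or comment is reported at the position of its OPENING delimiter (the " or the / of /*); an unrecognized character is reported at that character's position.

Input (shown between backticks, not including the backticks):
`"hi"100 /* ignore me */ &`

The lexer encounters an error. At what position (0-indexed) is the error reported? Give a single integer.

pos=0: enter STRING mode
pos=0: emit STR "hi" (now at pos=4)
pos=4: emit NUM '100' (now at pos=7)
pos=8: enter COMMENT mode (saw '/*')
exit COMMENT mode (now at pos=23)
pos=24: ERROR — unrecognized char '&'

Answer: 24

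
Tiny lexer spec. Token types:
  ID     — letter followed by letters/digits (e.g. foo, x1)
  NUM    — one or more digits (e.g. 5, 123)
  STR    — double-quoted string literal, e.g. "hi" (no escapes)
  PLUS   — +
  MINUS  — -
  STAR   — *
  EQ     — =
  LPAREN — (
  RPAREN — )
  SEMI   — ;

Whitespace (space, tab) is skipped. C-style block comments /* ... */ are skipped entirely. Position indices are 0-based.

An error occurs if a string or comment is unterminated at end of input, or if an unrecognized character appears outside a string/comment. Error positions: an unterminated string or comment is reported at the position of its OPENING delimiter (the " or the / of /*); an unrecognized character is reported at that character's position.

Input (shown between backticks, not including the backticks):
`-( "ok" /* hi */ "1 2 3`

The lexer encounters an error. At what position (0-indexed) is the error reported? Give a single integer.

pos=0: emit MINUS '-'
pos=1: emit LPAREN '('
pos=3: enter STRING mode
pos=3: emit STR "ok" (now at pos=7)
pos=8: enter COMMENT mode (saw '/*')
exit COMMENT mode (now at pos=16)
pos=17: enter STRING mode
pos=17: ERROR — unterminated string

Answer: 17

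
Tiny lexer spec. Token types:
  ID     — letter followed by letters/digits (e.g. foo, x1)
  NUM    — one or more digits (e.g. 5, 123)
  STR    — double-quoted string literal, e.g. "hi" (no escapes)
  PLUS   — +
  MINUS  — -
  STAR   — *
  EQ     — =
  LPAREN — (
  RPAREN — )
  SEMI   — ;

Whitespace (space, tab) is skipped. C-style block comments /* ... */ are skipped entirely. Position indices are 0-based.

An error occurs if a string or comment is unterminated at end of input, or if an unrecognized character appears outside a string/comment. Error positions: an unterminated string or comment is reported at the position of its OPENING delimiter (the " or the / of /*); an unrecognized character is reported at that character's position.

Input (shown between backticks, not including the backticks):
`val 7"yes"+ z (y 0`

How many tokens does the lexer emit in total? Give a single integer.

Answer: 8

Derivation:
pos=0: emit ID 'val' (now at pos=3)
pos=4: emit NUM '7' (now at pos=5)
pos=5: enter STRING mode
pos=5: emit STR "yes" (now at pos=10)
pos=10: emit PLUS '+'
pos=12: emit ID 'z' (now at pos=13)
pos=14: emit LPAREN '('
pos=15: emit ID 'y' (now at pos=16)
pos=17: emit NUM '0' (now at pos=18)
DONE. 8 tokens: [ID, NUM, STR, PLUS, ID, LPAREN, ID, NUM]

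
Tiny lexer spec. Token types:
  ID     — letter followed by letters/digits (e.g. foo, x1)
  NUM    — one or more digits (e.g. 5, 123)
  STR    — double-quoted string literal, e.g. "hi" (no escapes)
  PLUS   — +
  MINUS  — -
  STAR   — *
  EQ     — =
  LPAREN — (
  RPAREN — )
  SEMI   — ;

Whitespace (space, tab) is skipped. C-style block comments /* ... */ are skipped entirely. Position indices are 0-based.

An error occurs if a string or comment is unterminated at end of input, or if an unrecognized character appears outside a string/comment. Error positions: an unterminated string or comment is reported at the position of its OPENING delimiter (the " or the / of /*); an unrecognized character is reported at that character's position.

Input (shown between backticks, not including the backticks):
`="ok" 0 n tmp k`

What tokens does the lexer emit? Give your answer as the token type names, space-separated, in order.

Answer: EQ STR NUM ID ID ID

Derivation:
pos=0: emit EQ '='
pos=1: enter STRING mode
pos=1: emit STR "ok" (now at pos=5)
pos=6: emit NUM '0' (now at pos=7)
pos=8: emit ID 'n' (now at pos=9)
pos=10: emit ID 'tmp' (now at pos=13)
pos=14: emit ID 'k' (now at pos=15)
DONE. 6 tokens: [EQ, STR, NUM, ID, ID, ID]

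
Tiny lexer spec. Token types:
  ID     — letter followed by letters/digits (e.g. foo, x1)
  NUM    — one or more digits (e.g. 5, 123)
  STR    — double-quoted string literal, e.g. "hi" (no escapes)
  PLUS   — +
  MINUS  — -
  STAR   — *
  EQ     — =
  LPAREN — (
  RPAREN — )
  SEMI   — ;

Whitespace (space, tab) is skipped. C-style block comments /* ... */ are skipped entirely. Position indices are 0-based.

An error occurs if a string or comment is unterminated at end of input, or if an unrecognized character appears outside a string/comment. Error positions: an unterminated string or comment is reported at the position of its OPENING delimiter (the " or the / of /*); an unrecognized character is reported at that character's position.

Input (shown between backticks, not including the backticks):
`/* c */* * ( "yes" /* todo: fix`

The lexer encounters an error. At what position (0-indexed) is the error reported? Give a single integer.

Answer: 19

Derivation:
pos=0: enter COMMENT mode (saw '/*')
exit COMMENT mode (now at pos=7)
pos=7: emit STAR '*'
pos=9: emit STAR '*'
pos=11: emit LPAREN '('
pos=13: enter STRING mode
pos=13: emit STR "yes" (now at pos=18)
pos=19: enter COMMENT mode (saw '/*')
pos=19: ERROR — unterminated comment (reached EOF)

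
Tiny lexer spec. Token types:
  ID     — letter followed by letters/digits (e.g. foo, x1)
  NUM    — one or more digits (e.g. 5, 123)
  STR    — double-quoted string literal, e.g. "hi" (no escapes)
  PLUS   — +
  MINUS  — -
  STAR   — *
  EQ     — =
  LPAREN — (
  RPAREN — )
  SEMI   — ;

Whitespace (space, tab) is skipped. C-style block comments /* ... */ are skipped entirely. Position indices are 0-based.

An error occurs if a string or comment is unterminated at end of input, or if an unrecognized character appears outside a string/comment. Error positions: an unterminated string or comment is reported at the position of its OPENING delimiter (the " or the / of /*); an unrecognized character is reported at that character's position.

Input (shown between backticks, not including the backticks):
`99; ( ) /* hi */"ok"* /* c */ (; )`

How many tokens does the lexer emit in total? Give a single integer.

Answer: 9

Derivation:
pos=0: emit NUM '99' (now at pos=2)
pos=2: emit SEMI ';'
pos=4: emit LPAREN '('
pos=6: emit RPAREN ')'
pos=8: enter COMMENT mode (saw '/*')
exit COMMENT mode (now at pos=16)
pos=16: enter STRING mode
pos=16: emit STR "ok" (now at pos=20)
pos=20: emit STAR '*'
pos=22: enter COMMENT mode (saw '/*')
exit COMMENT mode (now at pos=29)
pos=30: emit LPAREN '('
pos=31: emit SEMI ';'
pos=33: emit RPAREN ')'
DONE. 9 tokens: [NUM, SEMI, LPAREN, RPAREN, STR, STAR, LPAREN, SEMI, RPAREN]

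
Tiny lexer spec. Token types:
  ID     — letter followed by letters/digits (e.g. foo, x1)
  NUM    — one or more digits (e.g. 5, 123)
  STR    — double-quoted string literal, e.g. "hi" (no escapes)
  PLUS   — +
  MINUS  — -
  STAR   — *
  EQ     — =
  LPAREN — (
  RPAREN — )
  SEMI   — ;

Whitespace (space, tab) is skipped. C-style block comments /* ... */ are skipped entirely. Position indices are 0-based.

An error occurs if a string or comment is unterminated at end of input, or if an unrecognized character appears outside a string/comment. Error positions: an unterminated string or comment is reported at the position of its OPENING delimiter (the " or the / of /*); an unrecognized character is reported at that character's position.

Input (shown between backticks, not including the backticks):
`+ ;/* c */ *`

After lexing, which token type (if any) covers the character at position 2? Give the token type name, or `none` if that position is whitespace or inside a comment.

Answer: SEMI

Derivation:
pos=0: emit PLUS '+'
pos=2: emit SEMI ';'
pos=3: enter COMMENT mode (saw '/*')
exit COMMENT mode (now at pos=10)
pos=11: emit STAR '*'
DONE. 3 tokens: [PLUS, SEMI, STAR]
Position 2: char is ';' -> SEMI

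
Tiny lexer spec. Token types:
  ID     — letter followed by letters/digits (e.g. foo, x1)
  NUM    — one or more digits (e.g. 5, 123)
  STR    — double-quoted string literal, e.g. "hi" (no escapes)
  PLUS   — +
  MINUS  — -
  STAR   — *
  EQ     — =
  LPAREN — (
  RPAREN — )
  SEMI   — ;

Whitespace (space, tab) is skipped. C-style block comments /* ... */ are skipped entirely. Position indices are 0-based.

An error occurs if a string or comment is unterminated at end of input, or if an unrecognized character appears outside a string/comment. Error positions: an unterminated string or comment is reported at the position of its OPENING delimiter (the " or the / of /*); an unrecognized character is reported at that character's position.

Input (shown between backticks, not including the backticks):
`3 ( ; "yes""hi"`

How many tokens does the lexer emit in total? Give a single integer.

Answer: 5

Derivation:
pos=0: emit NUM '3' (now at pos=1)
pos=2: emit LPAREN '('
pos=4: emit SEMI ';'
pos=6: enter STRING mode
pos=6: emit STR "yes" (now at pos=11)
pos=11: enter STRING mode
pos=11: emit STR "hi" (now at pos=15)
DONE. 5 tokens: [NUM, LPAREN, SEMI, STR, STR]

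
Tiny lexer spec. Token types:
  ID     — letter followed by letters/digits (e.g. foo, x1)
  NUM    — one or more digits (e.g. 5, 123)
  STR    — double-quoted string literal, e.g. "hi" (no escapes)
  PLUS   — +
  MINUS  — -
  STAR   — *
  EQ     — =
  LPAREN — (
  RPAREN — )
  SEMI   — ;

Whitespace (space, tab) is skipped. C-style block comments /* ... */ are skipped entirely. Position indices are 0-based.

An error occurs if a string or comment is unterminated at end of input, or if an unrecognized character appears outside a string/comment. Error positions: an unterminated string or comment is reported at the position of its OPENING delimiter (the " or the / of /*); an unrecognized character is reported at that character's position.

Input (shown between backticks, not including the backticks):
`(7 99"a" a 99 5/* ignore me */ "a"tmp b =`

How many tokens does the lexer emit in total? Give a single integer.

pos=0: emit LPAREN '('
pos=1: emit NUM '7' (now at pos=2)
pos=3: emit NUM '99' (now at pos=5)
pos=5: enter STRING mode
pos=5: emit STR "a" (now at pos=8)
pos=9: emit ID 'a' (now at pos=10)
pos=11: emit NUM '99' (now at pos=13)
pos=14: emit NUM '5' (now at pos=15)
pos=15: enter COMMENT mode (saw '/*')
exit COMMENT mode (now at pos=30)
pos=31: enter STRING mode
pos=31: emit STR "a" (now at pos=34)
pos=34: emit ID 'tmp' (now at pos=37)
pos=38: emit ID 'b' (now at pos=39)
pos=40: emit EQ '='
DONE. 11 tokens: [LPAREN, NUM, NUM, STR, ID, NUM, NUM, STR, ID, ID, EQ]

Answer: 11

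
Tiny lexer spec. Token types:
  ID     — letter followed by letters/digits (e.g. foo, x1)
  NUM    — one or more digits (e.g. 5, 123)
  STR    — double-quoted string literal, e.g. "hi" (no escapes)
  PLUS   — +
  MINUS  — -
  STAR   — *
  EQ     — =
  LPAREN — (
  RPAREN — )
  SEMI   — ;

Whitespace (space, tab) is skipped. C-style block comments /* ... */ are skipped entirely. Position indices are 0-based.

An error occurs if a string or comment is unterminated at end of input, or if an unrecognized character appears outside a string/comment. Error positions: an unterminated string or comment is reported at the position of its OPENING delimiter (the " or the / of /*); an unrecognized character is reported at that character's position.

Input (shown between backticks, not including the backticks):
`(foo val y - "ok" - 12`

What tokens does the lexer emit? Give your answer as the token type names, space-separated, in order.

pos=0: emit LPAREN '('
pos=1: emit ID 'foo' (now at pos=4)
pos=5: emit ID 'val' (now at pos=8)
pos=9: emit ID 'y' (now at pos=10)
pos=11: emit MINUS '-'
pos=13: enter STRING mode
pos=13: emit STR "ok" (now at pos=17)
pos=18: emit MINUS '-'
pos=20: emit NUM '12' (now at pos=22)
DONE. 8 tokens: [LPAREN, ID, ID, ID, MINUS, STR, MINUS, NUM]

Answer: LPAREN ID ID ID MINUS STR MINUS NUM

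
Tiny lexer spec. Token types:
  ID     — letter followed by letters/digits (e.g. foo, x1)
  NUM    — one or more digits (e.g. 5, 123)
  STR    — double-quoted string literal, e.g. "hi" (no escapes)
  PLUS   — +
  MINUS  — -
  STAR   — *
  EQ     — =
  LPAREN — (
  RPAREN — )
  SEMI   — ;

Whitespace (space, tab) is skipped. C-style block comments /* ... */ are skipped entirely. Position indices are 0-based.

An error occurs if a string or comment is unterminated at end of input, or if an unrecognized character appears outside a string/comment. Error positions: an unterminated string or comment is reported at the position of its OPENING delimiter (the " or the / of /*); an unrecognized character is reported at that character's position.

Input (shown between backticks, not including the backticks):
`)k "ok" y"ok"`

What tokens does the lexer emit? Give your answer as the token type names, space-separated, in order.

pos=0: emit RPAREN ')'
pos=1: emit ID 'k' (now at pos=2)
pos=3: enter STRING mode
pos=3: emit STR "ok" (now at pos=7)
pos=8: emit ID 'y' (now at pos=9)
pos=9: enter STRING mode
pos=9: emit STR "ok" (now at pos=13)
DONE. 5 tokens: [RPAREN, ID, STR, ID, STR]

Answer: RPAREN ID STR ID STR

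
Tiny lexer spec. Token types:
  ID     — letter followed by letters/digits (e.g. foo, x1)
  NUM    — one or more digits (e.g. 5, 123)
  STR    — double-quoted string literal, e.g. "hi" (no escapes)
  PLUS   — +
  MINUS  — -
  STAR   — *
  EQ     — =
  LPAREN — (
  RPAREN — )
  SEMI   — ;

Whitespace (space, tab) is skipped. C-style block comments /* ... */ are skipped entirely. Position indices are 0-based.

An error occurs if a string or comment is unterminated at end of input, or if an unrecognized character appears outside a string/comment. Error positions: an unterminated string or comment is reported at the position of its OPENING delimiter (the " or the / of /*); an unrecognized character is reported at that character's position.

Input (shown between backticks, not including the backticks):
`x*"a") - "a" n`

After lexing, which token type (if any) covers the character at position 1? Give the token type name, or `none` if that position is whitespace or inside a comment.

Answer: STAR

Derivation:
pos=0: emit ID 'x' (now at pos=1)
pos=1: emit STAR '*'
pos=2: enter STRING mode
pos=2: emit STR "a" (now at pos=5)
pos=5: emit RPAREN ')'
pos=7: emit MINUS '-'
pos=9: enter STRING mode
pos=9: emit STR "a" (now at pos=12)
pos=13: emit ID 'n' (now at pos=14)
DONE. 7 tokens: [ID, STAR, STR, RPAREN, MINUS, STR, ID]
Position 1: char is '*' -> STAR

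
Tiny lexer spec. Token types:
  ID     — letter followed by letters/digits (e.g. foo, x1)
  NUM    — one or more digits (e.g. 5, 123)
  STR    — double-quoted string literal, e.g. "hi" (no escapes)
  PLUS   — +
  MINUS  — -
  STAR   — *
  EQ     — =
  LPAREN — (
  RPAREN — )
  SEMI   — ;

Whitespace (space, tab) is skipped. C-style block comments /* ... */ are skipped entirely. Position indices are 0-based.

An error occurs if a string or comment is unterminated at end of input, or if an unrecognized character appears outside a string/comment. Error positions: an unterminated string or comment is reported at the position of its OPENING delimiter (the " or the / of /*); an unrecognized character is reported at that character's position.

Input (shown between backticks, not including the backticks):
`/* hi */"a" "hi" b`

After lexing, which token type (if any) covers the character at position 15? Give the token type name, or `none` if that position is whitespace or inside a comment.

Answer: STR

Derivation:
pos=0: enter COMMENT mode (saw '/*')
exit COMMENT mode (now at pos=8)
pos=8: enter STRING mode
pos=8: emit STR "a" (now at pos=11)
pos=12: enter STRING mode
pos=12: emit STR "hi" (now at pos=16)
pos=17: emit ID 'b' (now at pos=18)
DONE. 3 tokens: [STR, STR, ID]
Position 15: char is '"' -> STR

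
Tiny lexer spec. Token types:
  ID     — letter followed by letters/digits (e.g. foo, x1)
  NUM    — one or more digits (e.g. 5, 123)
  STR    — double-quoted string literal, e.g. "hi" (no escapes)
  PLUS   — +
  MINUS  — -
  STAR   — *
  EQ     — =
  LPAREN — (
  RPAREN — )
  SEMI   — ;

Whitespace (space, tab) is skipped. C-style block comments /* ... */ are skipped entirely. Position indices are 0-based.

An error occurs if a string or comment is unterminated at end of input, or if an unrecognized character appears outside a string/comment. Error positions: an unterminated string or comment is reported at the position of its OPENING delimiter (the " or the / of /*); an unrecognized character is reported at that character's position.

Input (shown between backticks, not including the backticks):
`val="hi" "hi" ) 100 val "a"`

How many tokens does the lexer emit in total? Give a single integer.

Answer: 8

Derivation:
pos=0: emit ID 'val' (now at pos=3)
pos=3: emit EQ '='
pos=4: enter STRING mode
pos=4: emit STR "hi" (now at pos=8)
pos=9: enter STRING mode
pos=9: emit STR "hi" (now at pos=13)
pos=14: emit RPAREN ')'
pos=16: emit NUM '100' (now at pos=19)
pos=20: emit ID 'val' (now at pos=23)
pos=24: enter STRING mode
pos=24: emit STR "a" (now at pos=27)
DONE. 8 tokens: [ID, EQ, STR, STR, RPAREN, NUM, ID, STR]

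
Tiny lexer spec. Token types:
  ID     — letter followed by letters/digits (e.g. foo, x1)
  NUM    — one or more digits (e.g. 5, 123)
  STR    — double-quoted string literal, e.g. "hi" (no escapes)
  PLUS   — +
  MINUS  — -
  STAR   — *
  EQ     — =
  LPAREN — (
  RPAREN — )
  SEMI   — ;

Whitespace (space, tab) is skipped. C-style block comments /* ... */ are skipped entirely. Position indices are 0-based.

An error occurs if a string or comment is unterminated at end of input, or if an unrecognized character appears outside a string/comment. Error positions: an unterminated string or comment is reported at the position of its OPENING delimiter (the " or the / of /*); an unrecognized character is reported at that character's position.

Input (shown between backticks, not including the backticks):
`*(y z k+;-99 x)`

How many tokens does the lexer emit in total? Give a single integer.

Answer: 11

Derivation:
pos=0: emit STAR '*'
pos=1: emit LPAREN '('
pos=2: emit ID 'y' (now at pos=3)
pos=4: emit ID 'z' (now at pos=5)
pos=6: emit ID 'k' (now at pos=7)
pos=7: emit PLUS '+'
pos=8: emit SEMI ';'
pos=9: emit MINUS '-'
pos=10: emit NUM '99' (now at pos=12)
pos=13: emit ID 'x' (now at pos=14)
pos=14: emit RPAREN ')'
DONE. 11 tokens: [STAR, LPAREN, ID, ID, ID, PLUS, SEMI, MINUS, NUM, ID, RPAREN]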